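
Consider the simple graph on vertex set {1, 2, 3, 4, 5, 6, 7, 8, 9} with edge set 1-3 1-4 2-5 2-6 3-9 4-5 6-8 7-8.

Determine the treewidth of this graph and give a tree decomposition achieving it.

Every bag has size at most 2, so the width is 2 − 1 = 1 and tw(G) ≤ 1. G has an edge, so its treewidth is at least 1. Combining the bounds, tw(G) = 1.

Treewidth 1.
One optimal decomposition is:
Bags: B1 = {7, 8}  B2 = {6, 8}  B3 = {2, 6}  B4 = {2, 5}  B5 = {4, 5}  B6 = {1, 4}  B7 = {1, 3}  B8 = {3, 9}
Tree: B1–B2, B2–B3, B3–B4, B4–B5, B5–B6, B6–B7, B7–B8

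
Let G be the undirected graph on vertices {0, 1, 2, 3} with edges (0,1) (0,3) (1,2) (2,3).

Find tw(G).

2

A width-2 tree decomposition is:
Bags: B1 = {0, 1, 3}  B2 = {1, 2, 3}
Tree: B1–B2
The largest bag has 3 vertices, giving width 2; this decomposition certifies tw(G) ≤ 2. Since 1–0–3–2–1 is a cycle in G, G is not acyclic. Forests are exactly the graphs of treewidth ≤ 1, so tw(G) ≥ 2. Therefore the treewidth is 2.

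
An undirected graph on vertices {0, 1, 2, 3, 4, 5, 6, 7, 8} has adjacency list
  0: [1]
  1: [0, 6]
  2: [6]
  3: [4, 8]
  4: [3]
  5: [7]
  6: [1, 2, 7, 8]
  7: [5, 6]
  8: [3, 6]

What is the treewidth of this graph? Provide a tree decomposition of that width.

Treewidth 1.
Bags: B1 = {3, 8}  B2 = {6, 8}  B3 = {2, 6}  B4 = {6, 7}  B5 = {5, 7}  B6 = {1, 6}  B7 = {0, 1}  B8 = {3, 4}
Tree: B1–B2, B2–B3, B2–B4, B4–B5, B4–B6, B6–B7, B1–B8

The largest bag has 2 vertices, giving width 1; this decomposition certifies tw(G) ≤ 1. G has an edge, so its treewidth is at least 1. The upper and lower bounds meet at 1, so that is the treewidth.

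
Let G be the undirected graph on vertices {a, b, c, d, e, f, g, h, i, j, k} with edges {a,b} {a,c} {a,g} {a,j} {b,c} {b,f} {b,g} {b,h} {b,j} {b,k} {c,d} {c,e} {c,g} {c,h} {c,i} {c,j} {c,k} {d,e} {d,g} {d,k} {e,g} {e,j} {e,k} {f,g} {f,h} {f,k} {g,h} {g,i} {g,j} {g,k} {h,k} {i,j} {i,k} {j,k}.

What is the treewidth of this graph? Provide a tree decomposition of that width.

Treewidth 4.
One optimal decomposition is:
Bags: B1 = {c, e, g, j, k}  B2 = {c, g, i, j, k}  B3 = {b, c, g, j, k}  B4 = {c, d, e, g, k}  B5 = {b, c, g, h, k}  B6 = {b, f, g, h, k}  B7 = {a, b, c, g, j}
Tree: B1–B2, B2–B3, B1–B4, B3–B5, B5–B6, B3–B7

Every bag has size at most 5, so the width is 5 − 1 = 4 and tw(G) ≤ 4. On the other hand G contains the 5-clique {a, b, c, g, j}. A clique must lie in a single bag of any decomposition, so no decomposition can have width below 4. Therefore the treewidth is 4.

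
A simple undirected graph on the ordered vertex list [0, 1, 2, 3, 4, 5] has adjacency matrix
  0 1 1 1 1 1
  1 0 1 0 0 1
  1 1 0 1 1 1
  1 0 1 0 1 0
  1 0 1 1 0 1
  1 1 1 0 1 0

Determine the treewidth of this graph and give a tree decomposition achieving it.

Treewidth 3.
One such decomposition:
Bags: B1 = {0, 2, 4, 5}  B2 = {0, 1, 2, 5}  B3 = {0, 2, 3, 4}
Tree: B1–B2, B1–B3

The largest bag has 4 vertices, giving width 3; this decomposition certifies tw(G) ≤ 3. For the lower bound, the 4 vertices {0, 1, 2, 5} are pairwise adjacent, and any tree decomposition puts a clique entirely inside one bag — forcing width ≥ 3. Hence tw(G) = 3 exactly.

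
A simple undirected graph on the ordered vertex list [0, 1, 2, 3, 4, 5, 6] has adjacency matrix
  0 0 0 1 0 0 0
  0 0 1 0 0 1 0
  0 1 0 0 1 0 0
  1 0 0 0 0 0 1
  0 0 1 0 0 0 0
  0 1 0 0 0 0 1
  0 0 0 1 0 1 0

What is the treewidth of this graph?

A width-1 tree decomposition is:
Bags: B1 = {0, 3}  B2 = {3, 6}  B3 = {5, 6}  B4 = {1, 5}  B5 = {1, 2}  B6 = {2, 4}
Tree: B1–B2, B2–B3, B3–B4, B4–B5, B5–B6
The largest bag has 2 vertices, giving width 1; this decomposition certifies tw(G) ≤ 1. Any graph with an edge has treewidth ≥ 1, and G has the edge 0–3. Combining the bounds, tw(G) = 1.

1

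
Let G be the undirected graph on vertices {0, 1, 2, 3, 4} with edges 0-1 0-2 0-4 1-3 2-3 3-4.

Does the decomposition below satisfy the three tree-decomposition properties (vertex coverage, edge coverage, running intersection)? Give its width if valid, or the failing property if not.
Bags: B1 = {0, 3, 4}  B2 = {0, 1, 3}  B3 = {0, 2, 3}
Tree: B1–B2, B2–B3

Every vertex of G appears in some bag (union = {0, 1, 2, 3, 4}); every edge is covered by a bag; and for each vertex v the set of bags containing v is connected in the bag tree. The decomposition is therefore valid. The largest bag has 3 vertices, so the width is 2.

Yes; width 2.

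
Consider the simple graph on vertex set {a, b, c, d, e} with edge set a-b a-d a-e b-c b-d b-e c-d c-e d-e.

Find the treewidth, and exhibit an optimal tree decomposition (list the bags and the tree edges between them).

Every bag has size at most 4, so the width is 4 − 1 = 3 and tw(G) ≤ 3. Conversely, {b, c, d, e} is a clique of size 4, and the vertices of any clique must share a bag in every tree decomposition; so some bag has ≥ 4 vertices and tw(G) ≥ 3. Combining the bounds, tw(G) = 3.

Treewidth 3.
One such decomposition:
Bags: B1 = {a, b, d, e}  B2 = {b, c, d, e}
Tree: B1–B2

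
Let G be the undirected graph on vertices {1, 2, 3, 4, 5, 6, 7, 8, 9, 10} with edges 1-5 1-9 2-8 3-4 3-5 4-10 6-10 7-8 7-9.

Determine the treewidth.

A width-1 tree decomposition is:
Bags: B1 = {2, 8}  B2 = {7, 8}  B3 = {7, 9}  B4 = {1, 9}  B5 = {1, 5}  B6 = {3, 5}  B7 = {3, 4}  B8 = {4, 10}  B9 = {6, 10}
Tree: B1–B2, B2–B3, B3–B4, B4–B5, B5–B6, B6–B7, B7–B8, B8–B9
The largest bag has 2 vertices, giving width 1; this decomposition certifies tw(G) ≤ 1. Any graph with an edge has treewidth ≥ 1, and G has the edge 2–8. Combining the bounds, tw(G) = 1.

1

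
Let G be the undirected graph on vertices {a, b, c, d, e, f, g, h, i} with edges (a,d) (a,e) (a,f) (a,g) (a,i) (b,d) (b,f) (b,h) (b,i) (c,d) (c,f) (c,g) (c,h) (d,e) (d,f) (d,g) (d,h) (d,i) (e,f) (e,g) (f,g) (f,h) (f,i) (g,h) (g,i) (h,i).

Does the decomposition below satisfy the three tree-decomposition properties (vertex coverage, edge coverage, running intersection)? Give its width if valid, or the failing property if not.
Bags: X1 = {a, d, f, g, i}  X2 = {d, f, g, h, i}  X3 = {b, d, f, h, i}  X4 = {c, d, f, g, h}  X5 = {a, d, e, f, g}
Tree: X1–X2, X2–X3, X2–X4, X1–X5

Every vertex of G appears in some bag (union = {a, b, c, d, e, f, g, h, i}); every edge is covered by a bag; and for each vertex v the set of bags containing v is connected in the bag tree. The decomposition is therefore valid. The largest bag has 5 vertices, so the width is 4.

Yes; width 4.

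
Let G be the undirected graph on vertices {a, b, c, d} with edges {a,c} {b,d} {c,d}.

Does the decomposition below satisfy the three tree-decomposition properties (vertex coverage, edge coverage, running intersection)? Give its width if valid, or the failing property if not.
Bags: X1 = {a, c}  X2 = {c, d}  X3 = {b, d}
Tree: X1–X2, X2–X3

Yes; width 1.

Every vertex of G appears in some bag (union = {a, b, c, d}); every edge is covered by a bag; and for each vertex v the set of bags containing v is connected in the bag tree. The decomposition is therefore valid. The largest bag has 2 vertices, so the width is 1.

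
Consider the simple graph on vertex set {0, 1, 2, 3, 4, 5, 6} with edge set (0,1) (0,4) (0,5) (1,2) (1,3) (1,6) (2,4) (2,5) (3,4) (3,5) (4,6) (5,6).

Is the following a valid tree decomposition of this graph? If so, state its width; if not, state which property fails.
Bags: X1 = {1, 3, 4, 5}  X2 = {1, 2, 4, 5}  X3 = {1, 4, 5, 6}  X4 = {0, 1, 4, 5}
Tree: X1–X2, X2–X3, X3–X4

Yes; width 3.

Vertex coverage: the bags together contain {0, 1, 2, 3, 4, 5, 6}, the full vertex set. Edge coverage: each edge of G has both endpoints in at least one bag. Running intersection: for every vertex, the bags containing it form a connected subtree. All three properties hold, so this is a valid tree decomposition of width max|bag| − 1 = 3, and hence tw(G) ≤ 3.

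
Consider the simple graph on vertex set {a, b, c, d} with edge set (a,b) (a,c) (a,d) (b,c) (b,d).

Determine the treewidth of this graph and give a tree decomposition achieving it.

Treewidth 2.
One such decomposition:
Bags: B1 = {a, b, c}  B2 = {a, b, d}
Tree: B1–B2

Each bag holds 3 vertices, so the decomposition has width 2, which upper-bounds the treewidth. Conversely, {a, b, d} is a clique of size 3, and the vertices of any clique must share a bag in every tree decomposition; so some bag has ≥ 3 vertices and tw(G) ≥ 2. Hence tw(G) = 2 exactly.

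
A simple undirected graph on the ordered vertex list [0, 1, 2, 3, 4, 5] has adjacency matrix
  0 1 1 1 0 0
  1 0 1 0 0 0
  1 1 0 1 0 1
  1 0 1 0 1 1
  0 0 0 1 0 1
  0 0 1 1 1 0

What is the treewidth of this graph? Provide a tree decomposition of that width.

Each bag holds 3 vertices, so the decomposition has width 2, which upper-bounds the treewidth. On the other hand G contains the 3-clique {0, 1, 2}. A clique must lie in a single bag of any decomposition, so no decomposition can have width below 2. The upper and lower bounds meet at 2, so that is the treewidth.

Treewidth 2.
One optimal decomposition is:
Bags: B1 = {0, 2, 3}  B2 = {0, 1, 2}  B3 = {2, 3, 5}  B4 = {3, 4, 5}
Tree: B1–B2, B1–B3, B3–B4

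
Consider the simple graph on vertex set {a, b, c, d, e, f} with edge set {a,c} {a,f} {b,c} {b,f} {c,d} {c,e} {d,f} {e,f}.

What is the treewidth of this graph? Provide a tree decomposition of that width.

Treewidth 2.
One such decomposition:
Bags: B1 = {b, c, f}  B2 = {a, c, f}  B3 = {c, d, f}  B4 = {c, e, f}
Tree: B1–B2, B2–B3, B3–B4

The largest bag has 3 vertices, giving width 2; this decomposition certifies tw(G) ≤ 2. The edges f–b–c–a–f form a cycle, so G is not a tree and its treewidth is at least 2. Hence tw(G) = 2 exactly.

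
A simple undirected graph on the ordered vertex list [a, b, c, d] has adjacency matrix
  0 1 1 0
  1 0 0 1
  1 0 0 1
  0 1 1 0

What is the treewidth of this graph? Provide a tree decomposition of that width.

Each bag holds 3 vertices, so the decomposition has width 2, which upper-bounds the treewidth. The edges d–b–a–c–d form a cycle, so G is not a tree and its treewidth is at least 2. Hence tw(G) = 2 exactly.

Treewidth 2.
One such decomposition:
Bags: B1 = {a, b, d}  B2 = {a, c, d}
Tree: B1–B2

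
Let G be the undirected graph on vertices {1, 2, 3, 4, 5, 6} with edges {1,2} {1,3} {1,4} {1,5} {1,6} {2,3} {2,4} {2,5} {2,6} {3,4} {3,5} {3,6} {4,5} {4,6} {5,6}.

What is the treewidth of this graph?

5

A width-5 tree decomposition is:
Bags: B1 = {1, 2, 3, 4, 5, 6}
Tree: (single bag)
With just one bag of size 6, the width is 6 − 1 = 5, so tw(G) ≤ 5. For the lower bound, the 6 vertices {1, 2, 3, 4, 5, 6} are pairwise adjacent, and any tree decomposition puts a clique entirely inside one bag — forcing width ≥ 5. Combining the bounds, tw(G) = 5.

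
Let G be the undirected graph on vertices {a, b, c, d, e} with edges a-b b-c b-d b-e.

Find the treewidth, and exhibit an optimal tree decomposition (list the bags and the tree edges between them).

Each bag holds 2 vertices, so the decomposition has width 1, which upper-bounds the treewidth. Any graph with an edge has treewidth ≥ 1, and G has the edge b–c. Combining the bounds, tw(G) = 1.

Treewidth 1.
Bags: B1 = {b, c}  B2 = {a, b}  B3 = {b, d}  B4 = {b, e}
Tree: B1–B2, B2–B3, B1–B4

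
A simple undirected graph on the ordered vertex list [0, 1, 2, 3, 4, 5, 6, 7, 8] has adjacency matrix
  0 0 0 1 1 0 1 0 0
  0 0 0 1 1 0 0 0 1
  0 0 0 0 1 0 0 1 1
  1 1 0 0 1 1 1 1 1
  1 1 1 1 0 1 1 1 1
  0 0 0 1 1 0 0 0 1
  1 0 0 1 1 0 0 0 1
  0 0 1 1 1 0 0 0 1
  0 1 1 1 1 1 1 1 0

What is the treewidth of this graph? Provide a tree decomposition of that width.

Treewidth 3.
Bags: B1 = {2, 4, 7, 8}  B2 = {3, 4, 7, 8}  B3 = {3, 4, 5, 8}  B4 = {1, 3, 4, 8}  B5 = {3, 4, 6, 8}  B6 = {0, 3, 4, 6}
Tree: B1–B2, B2–B3, B2–B4, B4–B5, B5–B6

Every bag has size at most 4, so the width is 4 − 1 = 3 and tw(G) ≤ 3. For the lower bound, the 4 vertices {2, 4, 7, 8} are pairwise adjacent, and any tree decomposition puts a clique entirely inside one bag — forcing width ≥ 3. Hence tw(G) = 3 exactly.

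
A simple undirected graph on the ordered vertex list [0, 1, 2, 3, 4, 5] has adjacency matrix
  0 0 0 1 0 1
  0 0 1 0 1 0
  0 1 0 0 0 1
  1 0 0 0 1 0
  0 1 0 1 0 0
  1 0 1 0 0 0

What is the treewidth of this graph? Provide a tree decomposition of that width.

Treewidth 2.
Bags: B1 = {1, 3, 4}  B2 = {1, 2, 3}  B3 = {2, 3, 5}  B4 = {0, 3, 5}
Tree: B1–B2, B2–B3, B3–B4

The largest bag has 3 vertices, giving width 2; this decomposition certifies tw(G) ≤ 2. Since 3–4–1–2–5–0–3 is a cycle in G, G is not acyclic. Forests are exactly the graphs of treewidth ≤ 1, so tw(G) ≥ 2. Combining the bounds, tw(G) = 2.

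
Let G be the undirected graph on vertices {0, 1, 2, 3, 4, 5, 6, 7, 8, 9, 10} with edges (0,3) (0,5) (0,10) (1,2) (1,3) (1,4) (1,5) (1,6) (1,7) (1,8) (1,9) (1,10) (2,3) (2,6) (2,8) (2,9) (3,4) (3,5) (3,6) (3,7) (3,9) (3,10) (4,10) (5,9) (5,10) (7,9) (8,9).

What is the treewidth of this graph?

3

A width-3 tree decomposition is:
Bags: B1 = {1, 3, 5, 9}  B2 = {1, 2, 3, 9}  B3 = {1, 3, 5, 10}  B4 = {1, 3, 4, 10}  B5 = {0, 3, 5, 10}  B6 = {1, 2, 8, 9}  B7 = {1, 3, 7, 9}  B8 = {1, 2, 3, 6}
Tree: B1–B2, B1–B3, B3–B4, B3–B5, B2–B6, B2–B7, B2–B8
Every bag has size at most 4, so the width is 4 − 1 = 3 and tw(G) ≤ 3. Conversely, {0, 3, 5, 10} is a clique of size 4, and the vertices of any clique must share a bag in every tree decomposition; so some bag has ≥ 4 vertices and tw(G) ≥ 3. Therefore the treewidth is 3.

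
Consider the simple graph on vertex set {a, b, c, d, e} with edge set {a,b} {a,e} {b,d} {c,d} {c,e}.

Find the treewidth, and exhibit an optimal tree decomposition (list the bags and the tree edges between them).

The largest bag has 3 vertices, giving width 2; this decomposition certifies tw(G) ≤ 2. The edges d–c–e–a–b–d form a cycle, so G is not a tree and its treewidth is at least 2. Therefore the treewidth is 2.

Treewidth 2.
Bags: B1 = {c, d, e}  B2 = {a, d, e}  B3 = {a, b, d}
Tree: B1–B2, B2–B3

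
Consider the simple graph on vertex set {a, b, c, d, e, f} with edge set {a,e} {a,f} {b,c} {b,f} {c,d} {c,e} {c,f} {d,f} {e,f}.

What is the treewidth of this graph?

A width-2 tree decomposition is:
Bags: B1 = {c, d, f}  B2 = {b, c, f}  B3 = {c, e, f}  B4 = {a, e, f}
Tree: B1–B2, B1–B3, B3–B4
Every bag has size at most 3, so the width is 3 − 1 = 2 and tw(G) ≤ 2. On the other hand G contains the 3-clique {c, d, f}. A clique must lie in a single bag of any decomposition, so no decomposition can have width below 2. Hence tw(G) = 2 exactly.

2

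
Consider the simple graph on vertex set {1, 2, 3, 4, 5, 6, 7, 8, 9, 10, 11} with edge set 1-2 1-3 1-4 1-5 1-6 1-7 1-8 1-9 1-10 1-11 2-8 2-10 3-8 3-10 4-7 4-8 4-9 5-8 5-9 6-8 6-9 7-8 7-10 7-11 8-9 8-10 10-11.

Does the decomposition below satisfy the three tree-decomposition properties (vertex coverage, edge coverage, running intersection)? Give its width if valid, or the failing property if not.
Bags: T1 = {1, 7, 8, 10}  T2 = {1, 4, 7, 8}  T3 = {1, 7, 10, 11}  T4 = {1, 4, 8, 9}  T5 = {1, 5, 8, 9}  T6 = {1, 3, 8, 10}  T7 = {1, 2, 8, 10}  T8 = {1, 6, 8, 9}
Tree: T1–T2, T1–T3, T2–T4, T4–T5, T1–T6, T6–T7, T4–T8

Yes; width 3.

Checking the three conditions: (i) the bags cover all of {1, 2, 3, 4, 5, 6, 7, 8, 9, 10, 11}; (ii) for each edge, some bag contains both endpoints; (iii) the bags containing any fixed vertex form a subtree. All hold, so the decomposition is valid with width 4 − 1 = 3.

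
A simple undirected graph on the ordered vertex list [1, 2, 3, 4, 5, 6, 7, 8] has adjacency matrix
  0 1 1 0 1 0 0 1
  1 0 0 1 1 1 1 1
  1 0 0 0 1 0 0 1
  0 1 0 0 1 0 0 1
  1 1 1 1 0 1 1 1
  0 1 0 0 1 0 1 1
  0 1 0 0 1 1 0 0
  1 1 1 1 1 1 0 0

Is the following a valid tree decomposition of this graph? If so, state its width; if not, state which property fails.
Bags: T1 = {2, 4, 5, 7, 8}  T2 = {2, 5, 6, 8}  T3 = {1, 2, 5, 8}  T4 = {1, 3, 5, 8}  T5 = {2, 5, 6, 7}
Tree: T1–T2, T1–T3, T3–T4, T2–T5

A tree decomposition must satisfy three properties: every vertex lies in some bag; for every edge, both endpoints lie together in some bag; and for every vertex, the bags containing it form a connected subtree. Here bags containing vertex 7 are not connected in the tree, so the decomposition is invalid.

No — bags containing vertex 7 are not connected in the tree.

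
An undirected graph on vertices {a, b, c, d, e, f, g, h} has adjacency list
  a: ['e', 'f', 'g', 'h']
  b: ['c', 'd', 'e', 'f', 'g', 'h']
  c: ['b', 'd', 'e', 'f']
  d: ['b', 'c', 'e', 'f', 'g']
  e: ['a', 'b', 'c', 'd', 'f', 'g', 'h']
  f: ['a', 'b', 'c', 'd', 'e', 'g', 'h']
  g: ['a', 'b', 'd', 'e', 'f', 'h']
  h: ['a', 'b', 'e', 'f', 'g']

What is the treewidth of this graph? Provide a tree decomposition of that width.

Each bag holds 5 vertices, so the decomposition has width 4, which upper-bounds the treewidth. Conversely, {b, d, e, f, g} is a clique of size 5, and the vertices of any clique must share a bag in every tree decomposition; so some bag has ≥ 5 vertices and tw(G) ≥ 4. Therefore the treewidth is 4.

Treewidth 4.
One such decomposition:
Bags: B1 = {b, c, d, e, f}  B2 = {b, d, e, f, g}  B3 = {b, e, f, g, h}  B4 = {a, e, f, g, h}
Tree: B1–B2, B2–B3, B3–B4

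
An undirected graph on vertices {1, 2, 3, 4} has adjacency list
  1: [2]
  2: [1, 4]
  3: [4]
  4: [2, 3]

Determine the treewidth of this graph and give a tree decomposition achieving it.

Every bag has size at most 2, so the width is 2 − 1 = 1 and tw(G) ≤ 1. Since G has at least one edge (e.g. 4–2), it is not an edgeless graph, so tw(G) ≥ 1. Hence tw(G) = 1 exactly.

Treewidth 1.
Bags: B1 = {2, 4}  B2 = {3, 4}  B3 = {1, 2}
Tree: B1–B2, B1–B3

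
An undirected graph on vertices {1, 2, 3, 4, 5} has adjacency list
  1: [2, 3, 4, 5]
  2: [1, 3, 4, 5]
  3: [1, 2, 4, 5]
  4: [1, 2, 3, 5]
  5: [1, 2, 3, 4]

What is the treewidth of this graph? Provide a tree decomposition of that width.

A single bag containing all 5 vertices is trivially a valid decomposition of width 4. On the other hand G contains the 5-clique {1, 2, 3, 4, 5}. A clique must lie in a single bag of any decomposition, so no decomposition can have width below 4. Hence tw(G) = 4 exactly.

Treewidth 4.
Bags: B1 = {1, 2, 3, 4, 5}
Tree: (single bag)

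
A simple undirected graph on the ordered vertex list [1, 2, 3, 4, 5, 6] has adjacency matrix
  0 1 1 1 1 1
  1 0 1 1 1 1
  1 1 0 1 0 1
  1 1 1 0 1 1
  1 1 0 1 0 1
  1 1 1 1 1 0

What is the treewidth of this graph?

A width-4 tree decomposition is:
Bags: B1 = {1, 2, 3, 4, 6}  B2 = {1, 2, 4, 5, 6}
Tree: B1–B2
Each bag holds 5 vertices, so the decomposition has width 4, which upper-bounds the treewidth. On the other hand G contains the 5-clique {1, 2, 3, 4, 6}. A clique must lie in a single bag of any decomposition, so no decomposition can have width below 4. Combining the bounds, tw(G) = 4.

4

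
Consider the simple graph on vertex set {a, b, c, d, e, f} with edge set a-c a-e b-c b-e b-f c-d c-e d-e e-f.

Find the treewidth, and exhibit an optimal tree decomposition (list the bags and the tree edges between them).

Each bag holds 3 vertices, so the decomposition has width 2, which upper-bounds the treewidth. On the other hand G contains the 3-clique {c, d, e}. A clique must lie in a single bag of any decomposition, so no decomposition can have width below 2. The upper and lower bounds meet at 2, so that is the treewidth.

Treewidth 2.
Bags: B1 = {b, c, e}  B2 = {c, d, e}  B3 = {b, e, f}  B4 = {a, c, e}
Tree: B1–B2, B1–B3, B1–B4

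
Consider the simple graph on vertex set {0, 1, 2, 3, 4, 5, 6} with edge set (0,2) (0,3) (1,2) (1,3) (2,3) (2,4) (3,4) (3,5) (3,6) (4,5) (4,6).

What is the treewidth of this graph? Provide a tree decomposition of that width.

Treewidth 2.
Bags: B1 = {3, 4, 6}  B2 = {3, 4, 5}  B3 = {2, 3, 4}  B4 = {0, 2, 3}  B5 = {1, 2, 3}
Tree: B1–B2, B2–B3, B3–B4, B4–B5

Each bag holds 3 vertices, so the decomposition has width 2, which upper-bounds the treewidth. On the other hand G contains the 3-clique {0, 2, 3}. A clique must lie in a single bag of any decomposition, so no decomposition can have width below 2. Therefore the treewidth is 2.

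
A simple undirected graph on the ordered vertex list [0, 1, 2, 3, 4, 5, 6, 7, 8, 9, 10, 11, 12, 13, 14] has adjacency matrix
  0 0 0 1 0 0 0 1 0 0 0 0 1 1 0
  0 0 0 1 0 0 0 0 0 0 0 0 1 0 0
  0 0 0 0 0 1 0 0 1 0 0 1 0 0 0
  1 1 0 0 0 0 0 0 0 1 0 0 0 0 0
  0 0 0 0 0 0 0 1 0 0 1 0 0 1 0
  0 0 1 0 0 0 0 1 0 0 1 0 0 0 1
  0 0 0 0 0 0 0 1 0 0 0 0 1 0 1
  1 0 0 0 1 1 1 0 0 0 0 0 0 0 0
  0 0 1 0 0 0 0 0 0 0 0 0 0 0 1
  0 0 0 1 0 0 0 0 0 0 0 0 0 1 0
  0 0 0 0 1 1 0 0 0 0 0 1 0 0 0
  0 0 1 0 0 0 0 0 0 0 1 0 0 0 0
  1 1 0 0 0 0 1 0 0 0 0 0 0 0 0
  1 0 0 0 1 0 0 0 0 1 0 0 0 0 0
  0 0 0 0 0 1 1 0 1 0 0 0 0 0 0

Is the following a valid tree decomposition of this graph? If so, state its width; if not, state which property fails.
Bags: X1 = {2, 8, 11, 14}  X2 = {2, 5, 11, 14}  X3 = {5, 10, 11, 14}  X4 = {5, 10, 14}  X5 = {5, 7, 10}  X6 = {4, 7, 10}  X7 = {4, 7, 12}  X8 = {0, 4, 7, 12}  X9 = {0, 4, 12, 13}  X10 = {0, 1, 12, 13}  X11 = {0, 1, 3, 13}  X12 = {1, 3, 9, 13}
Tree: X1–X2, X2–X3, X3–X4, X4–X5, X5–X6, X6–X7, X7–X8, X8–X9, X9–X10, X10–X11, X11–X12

A tree decomposition must satisfy three properties: every vertex lies in some bag; for every edge, both endpoints lie together in some bag; and for every vertex, the bags containing it form a connected subtree. Here vertex 6 appears in no bag, so the decomposition is invalid.

No — vertex 6 appears in no bag.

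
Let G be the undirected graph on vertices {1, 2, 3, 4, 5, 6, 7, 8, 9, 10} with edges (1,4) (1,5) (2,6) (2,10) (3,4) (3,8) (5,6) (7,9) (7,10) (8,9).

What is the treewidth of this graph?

2

A width-2 tree decomposition is:
Bags: B1 = {3, 4, 8}  B2 = {1, 4, 8}  B3 = {1, 5, 8}  B4 = {5, 6, 8}  B5 = {2, 6, 8}  B6 = {2, 8, 10}  B7 = {7, 8, 10}  B8 = {7, 8, 9}
Tree: B1–B2, B2–B3, B3–B4, B4–B5, B5–B6, B6–B7, B7–B8
Each bag holds 3 vertices, so the decomposition has width 2, which upper-bounds the treewidth. For the lower bound, G contains the cycle 8–3–4–1–5–6–2–10–7–9–8, so G is not a forest; only forests have treewidth ≤ 1, hence tw(G) ≥ 2. The upper and lower bounds meet at 2, so that is the treewidth.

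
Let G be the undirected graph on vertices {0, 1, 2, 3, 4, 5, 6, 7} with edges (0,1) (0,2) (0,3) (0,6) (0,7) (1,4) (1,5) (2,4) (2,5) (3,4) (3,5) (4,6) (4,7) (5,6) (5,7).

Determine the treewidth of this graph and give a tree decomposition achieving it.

Treewidth 3.
One optimal decomposition is:
Bags: B1 = {0, 1, 4, 5}  B2 = {0, 4, 5, 6}  B3 = {0, 4, 5, 7}  B4 = {0, 3, 4, 5}  B5 = {0, 2, 4, 5}
Tree: B1–B2, B2–B3, B3–B4, B4–B5

Each bag holds 4 vertices, so the decomposition has width 3, which upper-bounds the treewidth. For the lower bound: the 4 vertex sets {1,5}, {4,6}, {0}, {7} are disjoint, each induces a connected subgraph, and every pair is joined by at least one edge of G. Contracting each set to a single vertex therefore yields K_{4} as a minor, and since treewidth is minor-monotone, tw(G) ≥ tw(K_{4}) = 3. Hence tw(G) = 3 exactly.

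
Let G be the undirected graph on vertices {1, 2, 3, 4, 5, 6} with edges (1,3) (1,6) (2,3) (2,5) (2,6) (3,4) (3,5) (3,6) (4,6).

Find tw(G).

2

A width-2 tree decomposition is:
Bags: B1 = {1, 3, 6}  B2 = {3, 4, 6}  B3 = {2, 3, 6}  B4 = {2, 3, 5}
Tree: B1–B2, B2–B3, B3–B4
Each bag holds 3 vertices, so the decomposition has width 2, which upper-bounds the treewidth. For the lower bound, the 3 vertices {2, 3, 5} are pairwise adjacent, and any tree decomposition puts a clique entirely inside one bag — forcing width ≥ 2. Therefore the treewidth is 2.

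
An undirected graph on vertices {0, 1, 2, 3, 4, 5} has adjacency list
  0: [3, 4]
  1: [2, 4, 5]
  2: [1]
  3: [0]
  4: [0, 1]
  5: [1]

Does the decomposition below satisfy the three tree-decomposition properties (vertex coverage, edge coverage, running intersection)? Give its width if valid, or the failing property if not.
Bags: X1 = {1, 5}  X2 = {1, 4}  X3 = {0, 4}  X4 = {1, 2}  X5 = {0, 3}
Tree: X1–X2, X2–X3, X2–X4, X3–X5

Vertex coverage: the bags together contain {0, 1, 2, 3, 4, 5}, the full vertex set. Edge coverage: each edge of G has both endpoints in at least one bag. Running intersection: for every vertex, the bags containing it form a connected subtree. All three properties hold, so this is a valid tree decomposition of width max|bag| − 1 = 1, and hence tw(G) ≤ 1.

Yes; width 1.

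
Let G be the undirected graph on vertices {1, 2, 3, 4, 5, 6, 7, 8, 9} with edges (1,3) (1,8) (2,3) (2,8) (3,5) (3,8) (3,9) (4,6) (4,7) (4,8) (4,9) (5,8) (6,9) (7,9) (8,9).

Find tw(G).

A width-2 tree decomposition is:
Bags: B1 = {3, 8, 9}  B2 = {4, 8, 9}  B3 = {2, 3, 8}  B4 = {3, 5, 8}  B5 = {1, 3, 8}  B6 = {4, 6, 9}  B7 = {4, 7, 9}
Tree: B1–B2, B1–B3, B1–B4, B1–B5, B2–B6, B6–B7
Every bag has size at most 3, so the width is 3 − 1 = 2 and tw(G) ≤ 2. For the lower bound, the 3 vertices {1, 3, 8} are pairwise adjacent, and any tree decomposition puts a clique entirely inside one bag — forcing width ≥ 2. Therefore the treewidth is 2.

2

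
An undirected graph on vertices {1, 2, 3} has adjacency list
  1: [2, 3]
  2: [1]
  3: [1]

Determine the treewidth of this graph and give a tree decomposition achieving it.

Treewidth 1.
One optimal decomposition is:
Bags: B1 = {1, 2}  B2 = {1, 3}
Tree: B1–B2

The largest bag has 2 vertices, giving width 1; this decomposition certifies tw(G) ≤ 1. Since G has at least one edge (e.g. 2–1), it is not an edgeless graph, so tw(G) ≥ 1. Therefore the treewidth is 1.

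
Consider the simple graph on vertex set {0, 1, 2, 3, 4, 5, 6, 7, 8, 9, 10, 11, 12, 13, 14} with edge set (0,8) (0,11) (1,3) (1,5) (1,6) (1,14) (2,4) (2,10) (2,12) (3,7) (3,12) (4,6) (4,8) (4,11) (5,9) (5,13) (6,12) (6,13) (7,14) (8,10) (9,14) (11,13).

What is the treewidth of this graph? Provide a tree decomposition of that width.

Each bag holds 4 vertices, so the decomposition has width 3, which upper-bounds the treewidth. For the lower bound: the 4 vertex sets {7,9,14}, {5}, {1}, {3,6,12,13} are disjoint, each induces a connected subgraph, and every pair is joined by at least one edge of G. Contracting each set to a single vertex therefore yields K_{4} as a minor, and since treewidth is minor-monotone, tw(G) ≥ tw(K_{4}) = 3. Hence tw(G) = 3 exactly.

Treewidth 3.
One such decomposition:
Bags: B1 = {5, 7, 9, 14}  B2 = {1, 5, 7, 14}  B3 = {1, 3, 5, 7}  B4 = {1, 3, 5, 13}  B5 = {1, 3, 6, 13}  B6 = {3, 6, 12, 13}  B7 = {6, 11, 12, 13}  B8 = {4, 6, 11, 12}  B9 = {2, 4, 11, 12}  B10 = {0, 2, 4, 11}  B11 = {0, 2, 4, 8}  B12 = {0, 2, 8, 10}
Tree: B1–B2, B2–B3, B3–B4, B4–B5, B5–B6, B6–B7, B7–B8, B8–B9, B9–B10, B10–B11, B11–B12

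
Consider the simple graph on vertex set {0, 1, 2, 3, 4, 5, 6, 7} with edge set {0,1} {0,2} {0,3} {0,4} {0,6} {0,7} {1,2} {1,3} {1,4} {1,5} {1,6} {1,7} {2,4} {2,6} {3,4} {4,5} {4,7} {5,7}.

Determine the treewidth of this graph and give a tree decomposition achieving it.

The largest bag has 4 vertices, giving width 3; this decomposition certifies tw(G) ≤ 3. For the lower bound, the 4 vertices {0, 1, 2, 4} are pairwise adjacent, and any tree decomposition puts a clique entirely inside one bag — forcing width ≥ 3. Therefore the treewidth is 3.

Treewidth 3.
One such decomposition:
Bags: B1 = {0, 1, 2, 4}  B2 = {0, 1, 4, 7}  B3 = {1, 4, 5, 7}  B4 = {0, 1, 3, 4}  B5 = {0, 1, 2, 6}
Tree: B1–B2, B2–B3, B2–B4, B1–B5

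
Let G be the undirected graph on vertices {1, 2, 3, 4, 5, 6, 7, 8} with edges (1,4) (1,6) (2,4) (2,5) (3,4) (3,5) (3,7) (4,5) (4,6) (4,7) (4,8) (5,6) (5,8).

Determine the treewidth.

A width-2 tree decomposition is:
Bags: B1 = {4, 5, 6}  B2 = {1, 4, 6}  B3 = {4, 5, 8}  B4 = {3, 4, 5}  B5 = {2, 4, 5}  B6 = {3, 4, 7}
Tree: B1–B2, B1–B3, B1–B4, B1–B5, B4–B6
Each bag holds 3 vertices, so the decomposition has width 2, which upper-bounds the treewidth. For the lower bound, the 3 vertices {1, 4, 6} are pairwise adjacent, and any tree decomposition puts a clique entirely inside one bag — forcing width ≥ 2. Therefore the treewidth is 2.

2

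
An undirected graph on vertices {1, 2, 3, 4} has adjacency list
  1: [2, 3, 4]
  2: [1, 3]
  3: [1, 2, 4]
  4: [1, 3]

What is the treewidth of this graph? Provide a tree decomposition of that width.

Treewidth 2.
Bags: B1 = {1, 2, 3}  B2 = {1, 3, 4}
Tree: B1–B2

Every bag has size at most 3, so the width is 3 − 1 = 2 and tw(G) ≤ 2. For the lower bound, the 3 vertices {1, 2, 3} are pairwise adjacent, and any tree decomposition puts a clique entirely inside one bag — forcing width ≥ 2. Hence tw(G) = 2 exactly.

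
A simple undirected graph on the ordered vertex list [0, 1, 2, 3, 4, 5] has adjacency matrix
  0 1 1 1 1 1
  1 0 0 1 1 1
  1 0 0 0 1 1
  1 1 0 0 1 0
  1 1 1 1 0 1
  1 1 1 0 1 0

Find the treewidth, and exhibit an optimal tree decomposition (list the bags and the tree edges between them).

Treewidth 3.
Bags: B1 = {0, 1, 3, 4}  B2 = {0, 1, 4, 5}  B3 = {0, 2, 4, 5}
Tree: B1–B2, B2–B3

The largest bag has 4 vertices, giving width 3; this decomposition certifies tw(G) ≤ 3. Conversely, {0, 1, 3, 4} is a clique of size 4, and the vertices of any clique must share a bag in every tree decomposition; so some bag has ≥ 4 vertices and tw(G) ≥ 3. Therefore the treewidth is 3.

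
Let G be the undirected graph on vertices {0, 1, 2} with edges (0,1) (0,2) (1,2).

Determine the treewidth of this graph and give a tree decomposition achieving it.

With just one bag of size 3, the width is 3 − 1 = 2, so tw(G) ≤ 2. For the lower bound, the 3 vertices {0, 1, 2} are pairwise adjacent, and any tree decomposition puts a clique entirely inside one bag — forcing width ≥ 2. Combining the bounds, tw(G) = 2.

Treewidth 2.
Bags: B1 = {0, 1, 2}
Tree: (single bag)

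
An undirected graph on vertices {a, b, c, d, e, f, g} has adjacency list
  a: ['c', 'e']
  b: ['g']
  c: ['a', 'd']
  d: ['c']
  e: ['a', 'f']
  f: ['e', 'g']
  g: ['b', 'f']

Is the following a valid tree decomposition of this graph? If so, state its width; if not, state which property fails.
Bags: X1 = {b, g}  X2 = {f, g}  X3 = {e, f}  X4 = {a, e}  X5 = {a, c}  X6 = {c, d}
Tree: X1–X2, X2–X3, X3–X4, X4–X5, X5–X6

Vertex coverage: the bags together contain {a, b, c, d, e, f, g}, the full vertex set. Edge coverage: each edge of G has both endpoints in at least one bag. Running intersection: for every vertex, the bags containing it form a connected subtree. All three properties hold, so this is a valid tree decomposition of width max|bag| − 1 = 1, and hence tw(G) ≤ 1.

Yes; width 1.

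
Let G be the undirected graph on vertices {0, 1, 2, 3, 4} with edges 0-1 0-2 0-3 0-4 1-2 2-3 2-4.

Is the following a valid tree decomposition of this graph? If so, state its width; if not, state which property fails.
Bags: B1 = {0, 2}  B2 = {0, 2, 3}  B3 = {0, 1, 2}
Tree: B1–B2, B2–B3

A tree decomposition must satisfy three properties: every vertex lies in some bag; for every edge, both endpoints lie together in some bag; and for every vertex, the bags containing it form a connected subtree. Here vertex 4 appears in no bag, so the decomposition is invalid.

No — vertex 4 appears in no bag.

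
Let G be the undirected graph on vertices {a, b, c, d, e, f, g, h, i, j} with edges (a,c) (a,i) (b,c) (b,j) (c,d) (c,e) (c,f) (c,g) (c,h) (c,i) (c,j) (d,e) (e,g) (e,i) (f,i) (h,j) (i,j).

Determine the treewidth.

2

A width-2 tree decomposition is:
Bags: B1 = {c, e, g}  B2 = {c, e, i}  B3 = {a, c, i}  B4 = {c, d, e}  B5 = {c, i, j}  B6 = {b, c, j}  B7 = {c, f, i}  B8 = {c, h, j}
Tree: B1–B2, B2–B3, B2–B4, B2–B5, B5–B6, B5–B7, B6–B8
The largest bag has 3 vertices, giving width 2; this decomposition certifies tw(G) ≤ 2. Conversely, {c, d, e} is a clique of size 3, and the vertices of any clique must share a bag in every tree decomposition; so some bag has ≥ 3 vertices and tw(G) ≥ 2. Therefore the treewidth is 2.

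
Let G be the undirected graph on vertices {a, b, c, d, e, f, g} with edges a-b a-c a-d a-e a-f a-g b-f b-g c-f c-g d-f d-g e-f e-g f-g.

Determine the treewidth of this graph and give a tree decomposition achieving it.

Treewidth 3.
One such decomposition:
Bags: B1 = {a, e, f, g}  B2 = {a, c, f, g}  B3 = {a, b, f, g}  B4 = {a, d, f, g}
Tree: B1–B2, B2–B3, B3–B4

Each bag holds 4 vertices, so the decomposition has width 3, which upper-bounds the treewidth. For the lower bound, the 4 vertices {a, d, f, g} are pairwise adjacent, and any tree decomposition puts a clique entirely inside one bag — forcing width ≥ 3. Combining the bounds, tw(G) = 3.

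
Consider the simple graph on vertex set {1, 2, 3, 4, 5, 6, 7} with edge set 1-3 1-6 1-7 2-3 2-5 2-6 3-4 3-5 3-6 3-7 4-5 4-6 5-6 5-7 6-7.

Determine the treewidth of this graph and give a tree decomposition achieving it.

The largest bag has 4 vertices, giving width 3; this decomposition certifies tw(G) ≤ 3. On the other hand G contains the 4-clique {1, 3, 6, 7}. A clique must lie in a single bag of any decomposition, so no decomposition can have width below 3. The upper and lower bounds meet at 3, so that is the treewidth.

Treewidth 3.
One optimal decomposition is:
Bags: B1 = {3, 5, 6, 7}  B2 = {2, 3, 5, 6}  B3 = {1, 3, 6, 7}  B4 = {3, 4, 5, 6}
Tree: B1–B2, B1–B3, B1–B4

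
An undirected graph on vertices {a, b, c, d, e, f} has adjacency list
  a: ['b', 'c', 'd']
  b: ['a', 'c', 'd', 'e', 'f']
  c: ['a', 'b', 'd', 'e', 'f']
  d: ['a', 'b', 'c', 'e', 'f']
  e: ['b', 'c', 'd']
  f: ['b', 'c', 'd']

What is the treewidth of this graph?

A width-3 tree decomposition is:
Bags: B1 = {b, c, d, f}  B2 = {b, c, d, e}  B3 = {a, b, c, d}
Tree: B1–B2, B1–B3
Every bag has size at most 4, so the width is 4 − 1 = 3 and tw(G) ≤ 3. For the lower bound, the 4 vertices {b, c, d, e} are pairwise adjacent, and any tree decomposition puts a clique entirely inside one bag — forcing width ≥ 3. The upper and lower bounds meet at 3, so that is the treewidth.

3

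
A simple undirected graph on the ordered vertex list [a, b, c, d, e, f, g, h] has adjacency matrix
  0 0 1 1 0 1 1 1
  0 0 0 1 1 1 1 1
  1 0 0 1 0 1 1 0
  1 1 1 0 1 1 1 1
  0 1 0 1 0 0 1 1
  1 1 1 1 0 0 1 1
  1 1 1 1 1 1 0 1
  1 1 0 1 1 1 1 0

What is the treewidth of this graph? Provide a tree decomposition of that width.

Treewidth 4.
Bags: B1 = {a, d, f, g, h}  B2 = {a, c, d, f, g}  B3 = {b, d, f, g, h}  B4 = {b, d, e, g, h}
Tree: B1–B2, B1–B3, B3–B4

The largest bag has 5 vertices, giving width 4; this decomposition certifies tw(G) ≤ 4. Conversely, {b, d, e, g, h} is a clique of size 5, and the vertices of any clique must share a bag in every tree decomposition; so some bag has ≥ 5 vertices and tw(G) ≥ 4. The upper and lower bounds meet at 4, so that is the treewidth.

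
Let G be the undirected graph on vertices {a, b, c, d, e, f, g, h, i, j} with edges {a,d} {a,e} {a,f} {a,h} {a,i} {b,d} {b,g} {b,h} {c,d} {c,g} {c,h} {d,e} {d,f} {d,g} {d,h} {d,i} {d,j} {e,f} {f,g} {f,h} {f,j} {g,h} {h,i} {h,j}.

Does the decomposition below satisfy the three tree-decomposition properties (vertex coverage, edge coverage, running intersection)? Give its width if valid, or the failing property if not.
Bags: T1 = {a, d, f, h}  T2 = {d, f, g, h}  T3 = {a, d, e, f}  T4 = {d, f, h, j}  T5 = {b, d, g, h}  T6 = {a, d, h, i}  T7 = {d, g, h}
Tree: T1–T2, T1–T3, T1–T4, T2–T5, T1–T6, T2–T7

No — vertex c appears in no bag.

A tree decomposition must satisfy three properties: every vertex lies in some bag; for every edge, both endpoints lie together in some bag; and for every vertex, the bags containing it form a connected subtree. Here vertex c appears in no bag, so the decomposition is invalid.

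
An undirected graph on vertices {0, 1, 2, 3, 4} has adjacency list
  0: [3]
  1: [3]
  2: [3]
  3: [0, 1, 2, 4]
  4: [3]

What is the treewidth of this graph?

1

A width-1 tree decomposition is:
Bags: B1 = {3, 4}  B2 = {1, 3}  B3 = {2, 3}  B4 = {0, 3}
Tree: B1–B2, B1–B3, B2–B4
The largest bag has 2 vertices, giving width 1; this decomposition certifies tw(G) ≤ 1. Any graph with an edge has treewidth ≥ 1, and G has the edge 4–3. Therefore the treewidth is 1.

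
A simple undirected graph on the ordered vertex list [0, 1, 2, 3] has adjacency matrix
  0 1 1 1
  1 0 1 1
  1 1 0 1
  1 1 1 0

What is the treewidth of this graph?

3

A width-3 tree decomposition is:
Bags: B1 = {0, 1, 2, 3}
Tree: (single bag)
A single bag containing all 4 vertices is trivially a valid decomposition of width 3. On the other hand G contains the 4-clique {0, 1, 2, 3}. A clique must lie in a single bag of any decomposition, so no decomposition can have width below 3. Therefore the treewidth is 3.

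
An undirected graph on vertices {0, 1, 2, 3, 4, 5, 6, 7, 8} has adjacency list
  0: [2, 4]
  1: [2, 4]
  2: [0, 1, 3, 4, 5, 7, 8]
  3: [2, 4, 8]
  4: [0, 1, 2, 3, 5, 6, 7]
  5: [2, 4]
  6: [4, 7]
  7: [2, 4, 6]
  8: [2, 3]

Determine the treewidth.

A width-2 tree decomposition is:
Bags: B1 = {2, 4, 5}  B2 = {2, 3, 4}  B3 = {1, 2, 4}  B4 = {2, 4, 7}  B5 = {4, 6, 7}  B6 = {2, 3, 8}  B7 = {0, 2, 4}
Tree: B1–B2, B2–B3, B2–B4, B4–B5, B2–B6, B4–B7
Each bag holds 3 vertices, so the decomposition has width 2, which upper-bounds the treewidth. On the other hand G contains the 3-clique {2, 3, 8}. A clique must lie in a single bag of any decomposition, so no decomposition can have width below 2. Hence tw(G) = 2 exactly.

2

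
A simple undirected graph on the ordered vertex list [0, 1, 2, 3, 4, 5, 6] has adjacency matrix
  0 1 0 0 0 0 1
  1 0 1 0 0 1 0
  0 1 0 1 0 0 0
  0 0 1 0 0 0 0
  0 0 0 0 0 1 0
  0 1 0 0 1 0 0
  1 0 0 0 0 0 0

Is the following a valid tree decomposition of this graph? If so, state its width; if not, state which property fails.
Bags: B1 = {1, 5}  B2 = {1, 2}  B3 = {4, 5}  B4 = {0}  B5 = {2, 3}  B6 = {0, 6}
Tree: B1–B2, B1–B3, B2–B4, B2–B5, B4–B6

No — edge (1,0) lies in no bag.

A tree decomposition must satisfy three properties: every vertex lies in some bag; for every edge, both endpoints lie together in some bag; and for every vertex, the bags containing it form a connected subtree. Here edge (1,0) lies in no bag, so the decomposition is invalid.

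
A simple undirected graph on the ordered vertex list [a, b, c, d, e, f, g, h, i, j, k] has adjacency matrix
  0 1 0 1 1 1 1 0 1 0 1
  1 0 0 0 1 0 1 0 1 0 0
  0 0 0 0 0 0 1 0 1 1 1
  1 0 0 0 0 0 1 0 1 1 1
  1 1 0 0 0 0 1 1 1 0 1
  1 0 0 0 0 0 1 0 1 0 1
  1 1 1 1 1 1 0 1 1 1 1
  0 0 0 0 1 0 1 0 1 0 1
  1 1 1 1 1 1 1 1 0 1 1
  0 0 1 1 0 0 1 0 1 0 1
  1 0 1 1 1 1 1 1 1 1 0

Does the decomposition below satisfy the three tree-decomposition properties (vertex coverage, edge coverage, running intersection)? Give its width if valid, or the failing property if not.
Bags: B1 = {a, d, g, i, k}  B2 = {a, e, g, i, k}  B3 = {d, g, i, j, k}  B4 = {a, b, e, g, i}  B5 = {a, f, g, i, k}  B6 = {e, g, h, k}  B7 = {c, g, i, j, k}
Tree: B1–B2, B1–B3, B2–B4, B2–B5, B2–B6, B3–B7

No — edge (i,h) lies in no bag.

A tree decomposition must satisfy three properties: every vertex lies in some bag; for every edge, both endpoints lie together in some bag; and for every vertex, the bags containing it form a connected subtree. Here edge (i,h) lies in no bag, so the decomposition is invalid.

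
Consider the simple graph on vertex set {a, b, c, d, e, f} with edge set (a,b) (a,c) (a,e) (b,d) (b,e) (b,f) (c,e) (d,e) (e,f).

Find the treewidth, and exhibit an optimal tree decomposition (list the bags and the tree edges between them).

Treewidth 2.
One optimal decomposition is:
Bags: B1 = {a, b, e}  B2 = {a, c, e}  B3 = {b, d, e}  B4 = {b, e, f}
Tree: B1–B2, B1–B3, B3–B4

The largest bag has 3 vertices, giving width 2; this decomposition certifies tw(G) ≤ 2. On the other hand G contains the 3-clique {a, c, e}. A clique must lie in a single bag of any decomposition, so no decomposition can have width below 2. Hence tw(G) = 2 exactly.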